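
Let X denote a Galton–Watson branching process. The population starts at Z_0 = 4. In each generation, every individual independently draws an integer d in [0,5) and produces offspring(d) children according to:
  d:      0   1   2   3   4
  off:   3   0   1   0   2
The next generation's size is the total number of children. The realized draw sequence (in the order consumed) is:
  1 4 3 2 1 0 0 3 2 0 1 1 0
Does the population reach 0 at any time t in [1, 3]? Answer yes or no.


no

gen 0: Z_0=4, draws=[1, 4, 3, 2], offspring=[0, 2, 0, 1], Z_1=3
gen 1: Z_1=3, draws=[1, 0, 0], offspring=[0, 3, 3], Z_2=6
gen 2: Z_2=6, draws=[3, 2, 0, 1, 1, 0], offspring=[0, 1, 3, 0, 0, 3], Z_3=7


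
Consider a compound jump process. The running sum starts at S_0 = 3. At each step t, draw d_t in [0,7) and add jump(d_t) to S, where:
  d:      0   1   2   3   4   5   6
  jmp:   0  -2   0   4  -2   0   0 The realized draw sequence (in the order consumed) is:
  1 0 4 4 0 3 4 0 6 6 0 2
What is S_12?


t=0: S=3, d=1, jump=-2, S_1=1
t=1: S=1, d=0, jump=0, S_2=1
t=2: S=1, d=4, jump=-2, S_3=-1
t=3: S=-1, d=4, jump=-2, S_4=-3
t=4: S=-3, d=0, jump=0, S_5=-3
t=5: S=-3, d=3, jump=4, S_6=1
t=6: S=1, d=4, jump=-2, S_7=-1
t=7: S=-1, d=0, jump=0, S_8=-1
t=8: S=-1, d=6, jump=0, S_9=-1
t=9: S=-1, d=6, jump=0, S_10=-1
t=10: S=-1, d=0, jump=0, S_11=-1
t=11: S=-1, d=2, jump=0, S_12=-1

-1


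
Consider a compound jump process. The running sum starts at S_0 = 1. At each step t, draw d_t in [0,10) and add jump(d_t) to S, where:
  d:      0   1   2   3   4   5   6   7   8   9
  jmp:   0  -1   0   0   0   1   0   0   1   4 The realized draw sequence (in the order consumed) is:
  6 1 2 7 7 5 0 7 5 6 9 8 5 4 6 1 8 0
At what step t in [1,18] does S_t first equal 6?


t=0: S=1, d=6, jump=0, S_1=1
t=1: S=1, d=1, jump=-1, S_2=0
t=2: S=0, d=2, jump=0, S_3=0
t=3: S=0, d=7, jump=0, S_4=0
t=4: S=0, d=7, jump=0, S_5=0
t=5: S=0, d=5, jump=1, S_6=1
t=6: S=1, d=0, jump=0, S_7=1
t=7: S=1, d=7, jump=0, S_8=1
t=8: S=1, d=5, jump=1, S_9=2
t=9: S=2, d=6, jump=0, S_10=2
t=10: S=2, d=9, jump=4, S_11=6
t=11: S=6, d=8, jump=1, S_12=7
t=12: S=7, d=5, jump=1, S_13=8
t=13: S=8, d=4, jump=0, S_14=8
t=14: S=8, d=6, jump=0, S_15=8
t=15: S=8, d=1, jump=-1, S_16=7
t=16: S=7, d=8, jump=1, S_17=8
t=17: S=8, d=0, jump=0, S_18=8

11


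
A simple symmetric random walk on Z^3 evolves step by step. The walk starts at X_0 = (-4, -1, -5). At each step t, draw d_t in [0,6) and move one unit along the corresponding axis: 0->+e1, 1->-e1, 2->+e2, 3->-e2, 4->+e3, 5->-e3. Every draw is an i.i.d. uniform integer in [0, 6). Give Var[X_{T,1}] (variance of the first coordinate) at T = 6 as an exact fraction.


2

Outcome values over d=0..5: [1, -1, 0, 0, 0, 0]
Σy = 0, Σy² = 2, M = 6
μ = 0/6 = 0,  σ² = 2/6 − (0)² = 1/3
Independent increments: Var[X_6] = 6·σ² = 6·(1/3) = 2


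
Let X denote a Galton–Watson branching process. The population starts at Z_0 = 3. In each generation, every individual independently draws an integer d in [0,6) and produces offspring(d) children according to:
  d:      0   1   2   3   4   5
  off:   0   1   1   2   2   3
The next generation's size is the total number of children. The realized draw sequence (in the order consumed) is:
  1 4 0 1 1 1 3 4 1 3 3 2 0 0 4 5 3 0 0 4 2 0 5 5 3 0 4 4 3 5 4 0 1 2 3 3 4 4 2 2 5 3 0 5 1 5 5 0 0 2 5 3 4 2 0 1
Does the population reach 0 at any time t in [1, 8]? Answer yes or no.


no

gen 0: Z_0=3, draws=[1, 4, 0], offspring=[1, 2, 0], Z_1=3
gen 1: Z_1=3, draws=[1, 1, 1], offspring=[1, 1, 1], Z_2=3
gen 2: Z_2=3, draws=[3, 4, 1], offspring=[2, 2, 1], Z_3=5
gen 3: Z_3=5, draws=[3, 3, 2, 0, 0], offspring=[2, 2, 1, 0, 0], Z_4=5
gen 4: Z_4=5, draws=[4, 5, 3, 0, 0], offspring=[2, 3, 2, 0, 0], Z_5=7
gen 5: Z_5=7, draws=[4, 2, 0, 5, 5, 3, 0], offspring=[2, 1, 0, 3, 3, 2, 0], Z_6=11
gen 6: Z_6=11, draws=[4, 4, 3, 5, 4, 0, 1, 2, 3, 3, 4], offspring=[2, 2, 2, 3, 2, 0, 1, 1, 2, 2, 2], Z_7=19
gen 7: Z_7=19, draws=[4, 2, 2, 5, 3, 0, 5, 1, 5, 5, 0, 0, 2, 5, 3, 4, 2, 0, 1], offspring=[2, 1, 1, 3, 2, 0, 3, 1, 3, 3, 0, 0, 1, 3, 2, 2, 1, 0, 1], Z_8=29


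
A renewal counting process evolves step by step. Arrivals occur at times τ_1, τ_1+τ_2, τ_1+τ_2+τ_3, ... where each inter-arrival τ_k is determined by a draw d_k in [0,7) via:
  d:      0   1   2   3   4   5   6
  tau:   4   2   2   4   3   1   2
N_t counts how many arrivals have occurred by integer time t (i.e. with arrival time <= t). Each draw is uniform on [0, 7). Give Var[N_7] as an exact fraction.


Inter-arrival values over d=0..6: [4, 2, 2, 4, 3, 1, 2]
Each d has probability 1/7, so the pmf of τ is: f(1) = 1/7, f(2) = 3/7, f(3) = 1/7, f(4) = 2/7
Let p_n(j) = P(N_n = j), with p_0 = [1]. Condition on τ_1: p_n(0) = P(τ > n), and for j >= 1, p_n(j) = Σ_{k<=n} f(k)·p_{n−k}(j−1)
p_1 = [6/7, 1/7]  (j = 0..1)
p_2 = [3/7, 27/49, 1/49]  (j = 0..2)
p_3 = [2/7, 4/7, 48/343, 1/343]  (j = 0..3)
p_4 = [0, 31/49, 116/343, 69/2401, 1/2401]  (j = 0..4)
p_5 = [0, 3/7, 156/343, 267/2401, 90/16807, 1/16807]  (j = 0..5)
p_6 = [0, 8/49, 4/7, 566/2401, 481/16807, 111/117649, 1/117649]  (j = 0..6)
p_7 = [0, 4/49, 158/343, 876/2401, 1450/16807, 758/117649, 132/823543, 1/823543]  (j = 0..7)
E[N_7] = Σ j·p_7(j) = 2038877/823543;  E[N_7²] = Σ j²·p_7(j) = 5563123/823543
Var[N_7] = 5563123/823543 − (2038877/823543)² = 424451583660/678223072849

424451583660/678223072849


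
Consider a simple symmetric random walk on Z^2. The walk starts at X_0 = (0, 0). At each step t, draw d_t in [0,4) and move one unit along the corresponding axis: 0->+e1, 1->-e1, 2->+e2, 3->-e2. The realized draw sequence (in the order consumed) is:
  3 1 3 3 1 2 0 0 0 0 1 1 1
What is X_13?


(-1, -2)

t=0: X=(0, 0), d=3 → -e2, X_1=(0, -1)
t=1: X=(0, -1), d=1 → -e1, X_2=(-1, -1)
t=2: X=(-1, -1), d=3 → -e2, X_3=(-1, -2)
t=3: X=(-1, -2), d=3 → -e2, X_4=(-1, -3)
t=4: X=(-1, -3), d=1 → -e1, X_5=(-2, -3)
t=5: X=(-2, -3), d=2 → +e2, X_6=(-2, -2)
t=6: X=(-2, -2), d=0 → +e1, X_7=(-1, -2)
t=7: X=(-1, -2), d=0 → +e1, X_8=(0, -2)
t=8: X=(0, -2), d=0 → +e1, X_9=(1, -2)
t=9: X=(1, -2), d=0 → +e1, X_10=(2, -2)
t=10: X=(2, -2), d=1 → -e1, X_11=(1, -2)
t=11: X=(1, -2), d=1 → -e1, X_12=(0, -2)
t=12: X=(0, -2), d=1 → -e1, X_13=(-1, -2)


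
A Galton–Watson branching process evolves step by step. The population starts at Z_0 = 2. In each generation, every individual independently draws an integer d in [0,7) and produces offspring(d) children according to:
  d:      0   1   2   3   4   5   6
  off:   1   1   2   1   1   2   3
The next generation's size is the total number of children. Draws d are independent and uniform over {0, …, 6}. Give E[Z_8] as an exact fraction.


428717762/5764801

Outcome values over d=0..6: [1, 1, 2, 1, 1, 2, 3]
Σy = 11, Σy² = 21, M = 7
μ = 11/7 = 11/7,  σ² = 21/7 − (11/7)² = 26/49
E[Z_0] = 2
E[Z_1] = 11/7·E[Z_0] = 22/7
E[Z_2] = 11/7·E[Z_1] = 242/49
E[Z_3] = 11/7·E[Z_2] = 2662/343
E[Z_4] = 11/7·E[Z_3] = 29282/2401
E[Z_5] = 11/7·E[Z_4] = 322102/16807
E[Z_6] = 11/7·E[Z_5] = 3543122/117649
E[Z_7] = 11/7·E[Z_6] = 38974342/823543
E[Z_8] = 11/7·E[Z_7] = 428717762/5764801


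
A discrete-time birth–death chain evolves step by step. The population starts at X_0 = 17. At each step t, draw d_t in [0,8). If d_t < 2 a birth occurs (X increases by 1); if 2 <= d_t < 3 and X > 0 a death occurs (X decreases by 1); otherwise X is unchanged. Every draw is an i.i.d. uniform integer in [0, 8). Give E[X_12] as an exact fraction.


37/2

X can drop by at most 1 per step and X_0 = 17 > T = 12, so X_t >= 17 − t >= 5 > 0 for every t <= 12: the floor at 0 (the 'and X > 0' condition) never binds. Hence X_12 = X_0 + Σ_{t<12} Y_t with i.i.d. increments Y_t = y(d_t) ∈ {+1, −1, 0}.
Outcome values over d=0..7: [1, 1, -1, 0, 0, 0, 0, 0]
Σy = 1, Σy² = 3, M = 8
μ = 1/8 = 1/8,  σ² = 3/8 − (1/8)² = 23/64
E[X_12] = 17 + 12·(1/8) = 37/2


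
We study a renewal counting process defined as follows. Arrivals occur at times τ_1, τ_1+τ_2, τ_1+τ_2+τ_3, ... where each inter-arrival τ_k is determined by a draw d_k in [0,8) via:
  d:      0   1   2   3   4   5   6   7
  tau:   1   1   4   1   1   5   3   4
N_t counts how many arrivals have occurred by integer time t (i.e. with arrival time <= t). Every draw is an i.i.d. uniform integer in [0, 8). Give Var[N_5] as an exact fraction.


239/256

Inter-arrival values over d=0..7: [1, 1, 4, 1, 1, 5, 3, 4]
Each d has probability 1/8, so the pmf of τ is: f(1) = 1/2, f(3) = 1/8, f(4) = 1/4, f(5) = 1/8
Let p_n(j) = P(N_n = j), with p_0 = [1]. Condition on τ_1: p_n(0) = P(τ > n), and for j >= 1, p_n(j) = Σ_{k<=n} f(k)·p_{n−k}(j−1)
p_1 = [1/2, 1/2]  (j = 0..1)
p_2 = [1/2, 1/4, 1/4]  (j = 0..2)
p_3 = [3/8, 3/8, 1/8, 1/8]  (j = 0..3)
p_4 = [1/8, 1/2, 1/4, 1/16, 1/16]  (j = 0..4)
p_5 = [0, 3/8, 13/32, 5/32, 1/32, 1/32]  (j = 0..5)
E[N_5] = Σ j·p_5(j) = 31/16;  E[N_5²] = Σ j²·p_5(j) = 75/16
Var[N_5] = 75/16 − (31/16)² = 239/256


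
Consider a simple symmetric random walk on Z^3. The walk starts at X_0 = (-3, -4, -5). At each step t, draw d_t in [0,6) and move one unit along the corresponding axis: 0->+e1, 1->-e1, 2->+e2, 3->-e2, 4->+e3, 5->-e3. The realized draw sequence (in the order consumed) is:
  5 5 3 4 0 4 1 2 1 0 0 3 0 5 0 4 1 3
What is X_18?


t=0: X=(-3, -4, -5), d=5 → -e3, X_1=(-3, -4, -6)
t=1: X=(-3, -4, -6), d=5 → -e3, X_2=(-3, -4, -7)
t=2: X=(-3, -4, -7), d=3 → -e2, X_3=(-3, -5, -7)
t=3: X=(-3, -5, -7), d=4 → +e3, X_4=(-3, -5, -6)
t=4: X=(-3, -5, -6), d=0 → +e1, X_5=(-2, -5, -6)
t=5: X=(-2, -5, -6), d=4 → +e3, X_6=(-2, -5, -5)
t=6: X=(-2, -5, -5), d=1 → -e1, X_7=(-3, -5, -5)
t=7: X=(-3, -5, -5), d=2 → +e2, X_8=(-3, -4, -5)
t=8: X=(-3, -4, -5), d=1 → -e1, X_9=(-4, -4, -5)
t=9: X=(-4, -4, -5), d=0 → +e1, X_10=(-3, -4, -5)
t=10: X=(-3, -4, -5), d=0 → +e1, X_11=(-2, -4, -5)
t=11: X=(-2, -4, -5), d=3 → -e2, X_12=(-2, -5, -5)
t=12: X=(-2, -5, -5), d=0 → +e1, X_13=(-1, -5, -5)
t=13: X=(-1, -5, -5), d=5 → -e3, X_14=(-1, -5, -6)
t=14: X=(-1, -5, -6), d=0 → +e1, X_15=(0, -5, -6)
t=15: X=(0, -5, -6), d=4 → +e3, X_16=(0, -5, -5)
t=16: X=(0, -5, -5), d=1 → -e1, X_17=(-1, -5, -5)
t=17: X=(-1, -5, -5), d=3 → -e2, X_18=(-1, -6, -5)

(-1, -6, -5)


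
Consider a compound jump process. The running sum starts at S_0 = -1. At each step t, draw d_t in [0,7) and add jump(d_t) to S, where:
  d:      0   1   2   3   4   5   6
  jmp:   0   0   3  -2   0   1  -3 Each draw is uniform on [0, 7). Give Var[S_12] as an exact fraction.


1920/49

Outcome values over d=0..6: [0, 0, 3, -2, 0, 1, -3]
Σy = -1, Σy² = 23, M = 7
μ = -1/7 = -1/7,  σ² = 23/7 − (-1/7)² = 160/49
Independent increments: Var[S_12] = 12·σ² = 12·(160/49) = 1920/49


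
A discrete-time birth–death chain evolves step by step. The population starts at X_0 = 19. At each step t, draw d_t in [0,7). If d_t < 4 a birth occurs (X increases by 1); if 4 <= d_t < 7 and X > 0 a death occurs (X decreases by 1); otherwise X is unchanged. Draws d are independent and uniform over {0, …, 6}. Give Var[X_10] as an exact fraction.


480/49

X can drop by at most 1 per step and X_0 = 19 > T = 10, so X_t >= 19 − t >= 9 > 0 for every t <= 10: the floor at 0 (the 'and X > 0' condition) never binds. Hence X_10 = X_0 + Σ_{t<10} Y_t with i.i.d. increments Y_t = y(d_t) ∈ {+1, −1, 0}.
Outcome values over d=0..6: [1, 1, 1, 1, -1, -1, -1]
Σy = 1, Σy² = 7, M = 7
μ = 1/7 = 1/7,  σ² = 7/7 − (1/7)² = 48/49
Independent increments: Var[X_10] = 10·σ² = 10·(48/49) = 480/49


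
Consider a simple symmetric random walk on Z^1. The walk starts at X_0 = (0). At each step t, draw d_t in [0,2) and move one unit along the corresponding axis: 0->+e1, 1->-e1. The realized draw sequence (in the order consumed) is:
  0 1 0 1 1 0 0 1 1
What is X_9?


t=0: X=(0), d=0 → +e1, X_1=(1)
t=1: X=(1), d=1 → -e1, X_2=(0)
t=2: X=(0), d=0 → +e1, X_3=(1)
t=3: X=(1), d=1 → -e1, X_4=(0)
t=4: X=(0), d=1 → -e1, X_5=(-1)
t=5: X=(-1), d=0 → +e1, X_6=(0)
t=6: X=(0), d=0 → +e1, X_7=(1)
t=7: X=(1), d=1 → -e1, X_8=(0)
t=8: X=(0), d=1 → -e1, X_9=(-1)

(-1)


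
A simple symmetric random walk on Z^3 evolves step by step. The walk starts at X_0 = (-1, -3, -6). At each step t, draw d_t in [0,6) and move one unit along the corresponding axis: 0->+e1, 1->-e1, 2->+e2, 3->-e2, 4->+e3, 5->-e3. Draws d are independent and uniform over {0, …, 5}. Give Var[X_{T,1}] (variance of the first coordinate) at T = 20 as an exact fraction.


Outcome values over d=0..5: [1, -1, 0, 0, 0, 0]
Σy = 0, Σy² = 2, M = 6
μ = 0/6 = 0,  σ² = 2/6 − (0)² = 1/3
Independent increments: Var[X_20] = 20·σ² = 20·(1/3) = 20/3

20/3


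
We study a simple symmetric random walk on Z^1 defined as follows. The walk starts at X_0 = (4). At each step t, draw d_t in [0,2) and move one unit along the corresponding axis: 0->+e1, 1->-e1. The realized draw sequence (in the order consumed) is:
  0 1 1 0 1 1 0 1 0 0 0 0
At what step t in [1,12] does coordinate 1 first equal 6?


t=0: X=(4), d=0 → +e1, X_1=(5)
t=1: X=(5), d=1 → -e1, X_2=(4)
t=2: X=(4), d=1 → -e1, X_3=(3)
t=3: X=(3), d=0 → +e1, X_4=(4)
t=4: X=(4), d=1 → -e1, X_5=(3)
t=5: X=(3), d=1 → -e1, X_6=(2)
t=6: X=(2), d=0 → +e1, X_7=(3)
t=7: X=(3), d=1 → -e1, X_8=(2)
t=8: X=(2), d=0 → +e1, X_9=(3)
t=9: X=(3), d=0 → +e1, X_10=(4)
t=10: X=(4), d=0 → +e1, X_11=(5)
t=11: X=(5), d=0 → +e1, X_12=(6)

12


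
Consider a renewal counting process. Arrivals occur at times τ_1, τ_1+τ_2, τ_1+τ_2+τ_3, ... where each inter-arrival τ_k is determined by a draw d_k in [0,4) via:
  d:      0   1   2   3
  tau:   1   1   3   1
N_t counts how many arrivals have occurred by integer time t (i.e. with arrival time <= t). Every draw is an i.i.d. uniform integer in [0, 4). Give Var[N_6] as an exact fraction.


Inter-arrival values over d=0..3: [1, 1, 3, 1]
Each d has probability 1/4, so the pmf of τ is: f(1) = 3/4, f(3) = 1/4
Let p_n(j) = P(N_n = j), with p_0 = [1]. Condition on τ_1: p_n(0) = P(τ > n), and for j >= 1, p_n(j) = Σ_{k<=n} f(k)·p_{n−k}(j−1)
p_1 = [1/4, 3/4]  (j = 0..1)
p_2 = [1/4, 3/16, 9/16]  (j = 0..2)
p_3 = [0, 7/16, 9/64, 27/64]  (j = 0..3)
p_4 = [0, 1/16, 33/64, 27/256, 81/256]  (j = 0..4)
p_5 = [0, 1/16, 3/32, 135/256, 81/1024, 243/1024]  (j = 0..5)
p_6 = [0, 0, 5/32, 27/256, 513/1024, 243/4096, 729/4096]  (j = 0..6)
E[N_6] = Σ j·p_6(j) = 16373/4096;  E[N_6²] = Σ j²·p_6(j) = 71599/4096
Var[N_6] = 71599/4096 − (16373/4096)² = 25194375/16777216

25194375/16777216


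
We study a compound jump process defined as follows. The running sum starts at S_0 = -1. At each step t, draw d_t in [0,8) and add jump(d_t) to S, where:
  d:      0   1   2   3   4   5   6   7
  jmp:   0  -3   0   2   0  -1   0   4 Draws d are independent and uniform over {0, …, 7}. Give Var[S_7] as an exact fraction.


Outcome values over d=0..7: [0, -3, 0, 2, 0, -1, 0, 4]
Σy = 2, Σy² = 30, M = 8
μ = 2/8 = 1/4,  σ² = 30/8 − (1/4)² = 59/16
Independent increments: Var[S_7] = 7·σ² = 7·(59/16) = 413/16

413/16


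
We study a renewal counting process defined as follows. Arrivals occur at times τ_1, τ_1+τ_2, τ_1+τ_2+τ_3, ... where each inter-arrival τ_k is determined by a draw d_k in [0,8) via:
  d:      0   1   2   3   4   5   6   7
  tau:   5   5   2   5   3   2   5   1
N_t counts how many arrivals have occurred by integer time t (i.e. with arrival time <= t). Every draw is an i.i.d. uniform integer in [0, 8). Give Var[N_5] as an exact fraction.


318172207/1073741824

Inter-arrival values over d=0..7: [5, 5, 2, 5, 3, 2, 5, 1]
Each d has probability 1/8, so the pmf of τ is: f(1) = 1/8, f(2) = 1/4, f(3) = 1/8, f(5) = 1/2
Let p_n(j) = P(N_n = j), with p_0 = [1]. Condition on τ_1: p_n(0) = P(τ > n), and for j >= 1, p_n(j) = Σ_{k<=n} f(k)·p_{n−k}(j−1)
p_1 = [7/8, 1/8]  (j = 0..1)
p_2 = [5/8, 23/64, 1/64]  (j = 0..2)
p_3 = [1/2, 27/64, 39/512, 1/512]  (j = 0..3)
p_4 = [1/2, 21/64, 81/512, 55/4096, 1/4096]  (j = 0..4)
p_5 = [0, 49/64, 49/256, 167/4096, 71/32768, 1/32768]  (j = 0..5)
E[N_5] = Σ j·p_5(j) = 41929/32768;  E[N_5²] = Σ j²·p_5(j) = 63361/32768
Var[N_5] = 63361/32768 − (41929/32768)² = 318172207/1073741824


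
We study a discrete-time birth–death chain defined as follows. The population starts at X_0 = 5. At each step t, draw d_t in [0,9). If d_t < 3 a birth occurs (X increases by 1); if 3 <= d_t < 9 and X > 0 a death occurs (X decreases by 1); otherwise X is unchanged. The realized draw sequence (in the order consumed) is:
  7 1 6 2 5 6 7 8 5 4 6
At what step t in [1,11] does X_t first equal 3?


6

t=0: X=5, d=7 → death, X_1=4
t=1: X=4, d=1 → birth, X_2=5
t=2: X=5, d=6 → death, X_3=4
t=3: X=4, d=2 → birth, X_4=5
t=4: X=5, d=5 → death, X_5=4
t=5: X=4, d=6 → death, X_6=3
t=6: X=3, d=7 → death, X_7=2
t=7: X=2, d=8 → death, X_8=1
t=8: X=1, d=5 → death, X_9=0
t=9: X=0, d=4 → hold, X_10=0
t=10: X=0, d=6 → hold, X_11=0


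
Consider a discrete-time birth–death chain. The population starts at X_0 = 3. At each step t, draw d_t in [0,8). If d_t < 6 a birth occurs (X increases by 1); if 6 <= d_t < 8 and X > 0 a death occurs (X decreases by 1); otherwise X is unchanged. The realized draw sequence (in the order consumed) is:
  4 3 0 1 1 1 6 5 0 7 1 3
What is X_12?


11

t=0: X=3, d=4 → birth, X_1=4
t=1: X=4, d=3 → birth, X_2=5
t=2: X=5, d=0 → birth, X_3=6
t=3: X=6, d=1 → birth, X_4=7
t=4: X=7, d=1 → birth, X_5=8
t=5: X=8, d=1 → birth, X_6=9
t=6: X=9, d=6 → death, X_7=8
t=7: X=8, d=5 → birth, X_8=9
t=8: X=9, d=0 → birth, X_9=10
t=9: X=10, d=7 → death, X_10=9
t=10: X=9, d=1 → birth, X_11=10
t=11: X=10, d=3 → birth, X_12=11


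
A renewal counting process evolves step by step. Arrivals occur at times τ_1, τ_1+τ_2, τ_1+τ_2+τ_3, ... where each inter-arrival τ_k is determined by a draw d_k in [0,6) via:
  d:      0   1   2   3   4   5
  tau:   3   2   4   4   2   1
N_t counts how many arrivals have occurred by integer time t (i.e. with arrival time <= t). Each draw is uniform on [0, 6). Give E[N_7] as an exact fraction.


665431/279936

Inter-arrival values over d=0..5: [3, 2, 4, 4, 2, 1]
Each d has probability 1/6, so the pmf of τ is: f(1) = 1/6, f(2) = 1/3, f(3) = 1/6, f(4) = 1/3
Renewal equation for m(n) = E[N_n]: condition on τ_1 = k (if k <= n, one arrival plus a fresh copy on the remaining n−k steps): m(n) = F(n) + Σ_{k<=n} f(k)·m(n−k), where F(n) = P(τ <= n) and m(0) = 0
m(1) = F(1) = 1/6
m(2) = F(2) + f(1)·m(1) = 1/2 + 1/6·1/6 = 19/36
m(3) = F(3) + f(1)·m(2) + f(2)·m(1) = 2/3 + 1/6·19/36 + 1/3·1/6 = 175/216
m(4) = F(4) + f(1)·m(3) + f(2)·m(2) + f(3)·m(1) = 1 + 1/6·175/216 + 1/3·19/36 + 1/6·1/6 = 1735/1296
m(5) = F(5) + f(1)·m(4) + f(2)·m(3) + f(3)·m(2) + f(4)·m(1) = 1 + 1/6·1735/1296 + 1/3·175/216 + 1/6·19/36 + 1/3·1/6 = 12727/7776
m(6) = F(6) + f(1)·m(5) + f(2)·m(4) + f(3)·m(3) + f(4)·m(2) = 1 + 1/6·12727/7776 + 1/3·1735/1296 + 1/6·175/216 + 1/3·19/36 = 94711/46656
m(7) = F(7) + f(1)·m(6) + f(2)·m(5) + f(3)·m(4) + f(4)·m(3) = 1 + 1/6·94711/46656 + 1/3·12727/7776 + 1/6·1735/1296 + 1/3·175/216 = 665431/279936
E[N_7] = m(7) = 665431/279936


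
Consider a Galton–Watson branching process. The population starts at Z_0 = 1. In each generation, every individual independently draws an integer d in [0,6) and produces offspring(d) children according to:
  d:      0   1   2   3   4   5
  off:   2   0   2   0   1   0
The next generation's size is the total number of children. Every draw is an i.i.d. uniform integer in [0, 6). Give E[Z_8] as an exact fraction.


Outcome values over d=0..5: [2, 0, 2, 0, 1, 0]
Σy = 5, Σy² = 9, M = 6
μ = 5/6 = 5/6,  σ² = 9/6 − (5/6)² = 29/36
E[Z_0] = 1
E[Z_1] = 5/6·E[Z_0] = 5/6
E[Z_2] = 5/6·E[Z_1] = 25/36
E[Z_3] = 5/6·E[Z_2] = 125/216
E[Z_4] = 5/6·E[Z_3] = 625/1296
E[Z_5] = 5/6·E[Z_4] = 3125/7776
E[Z_6] = 5/6·E[Z_5] = 15625/46656
E[Z_7] = 5/6·E[Z_6] = 78125/279936
E[Z_8] = 5/6·E[Z_7] = 390625/1679616

390625/1679616


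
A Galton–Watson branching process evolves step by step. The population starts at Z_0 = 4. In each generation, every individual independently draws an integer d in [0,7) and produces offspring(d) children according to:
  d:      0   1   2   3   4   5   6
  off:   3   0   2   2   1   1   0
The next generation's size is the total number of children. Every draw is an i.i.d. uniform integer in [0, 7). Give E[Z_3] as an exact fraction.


2916/343

Outcome values over d=0..6: [3, 0, 2, 2, 1, 1, 0]
Σy = 9, Σy² = 19, M = 7
μ = 9/7 = 9/7,  σ² = 19/7 − (9/7)² = 52/49
E[Z_0] = 4
E[Z_1] = 9/7·E[Z_0] = 36/7
E[Z_2] = 9/7·E[Z_1] = 324/49
E[Z_3] = 9/7·E[Z_2] = 2916/343


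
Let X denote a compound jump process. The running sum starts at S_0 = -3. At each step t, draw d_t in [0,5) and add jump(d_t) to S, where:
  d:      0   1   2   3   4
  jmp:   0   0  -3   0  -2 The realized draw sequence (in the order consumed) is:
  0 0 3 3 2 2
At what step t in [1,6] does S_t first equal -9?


t=0: S=-3, d=0, jump=0, S_1=-3
t=1: S=-3, d=0, jump=0, S_2=-3
t=2: S=-3, d=3, jump=0, S_3=-3
t=3: S=-3, d=3, jump=0, S_4=-3
t=4: S=-3, d=2, jump=-3, S_5=-6
t=5: S=-6, d=2, jump=-3, S_6=-9

6


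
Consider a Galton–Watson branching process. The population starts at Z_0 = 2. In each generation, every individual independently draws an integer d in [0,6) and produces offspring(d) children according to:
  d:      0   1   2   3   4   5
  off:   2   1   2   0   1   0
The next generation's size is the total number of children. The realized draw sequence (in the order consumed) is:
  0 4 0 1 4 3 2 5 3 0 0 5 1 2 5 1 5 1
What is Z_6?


gen 0: Z_0=2, draws=[0, 4], offspring=[2, 1], Z_1=3
gen 1: Z_1=3, draws=[0, 1, 4], offspring=[2, 1, 1], Z_2=4
gen 2: Z_2=4, draws=[3, 2, 5, 3], offspring=[0, 2, 0, 0], Z_3=2
gen 3: Z_3=2, draws=[0, 0], offspring=[2, 2], Z_4=4
gen 4: Z_4=4, draws=[5, 1, 2, 5], offspring=[0, 1, 2, 0], Z_5=3
gen 5: Z_5=3, draws=[1, 5, 1], offspring=[1, 0, 1], Z_6=2

2


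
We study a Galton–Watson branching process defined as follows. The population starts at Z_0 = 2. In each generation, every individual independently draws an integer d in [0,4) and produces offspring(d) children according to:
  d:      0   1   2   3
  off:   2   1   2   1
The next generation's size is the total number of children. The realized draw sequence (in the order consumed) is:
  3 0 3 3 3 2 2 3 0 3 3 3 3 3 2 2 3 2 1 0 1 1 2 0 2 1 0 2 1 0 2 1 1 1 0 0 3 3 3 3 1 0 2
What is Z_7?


21

gen 0: Z_0=2, draws=[3, 0], offspring=[1, 2], Z_1=3
gen 1: Z_1=3, draws=[3, 3, 3], offspring=[1, 1, 1], Z_2=3
gen 2: Z_2=3, draws=[2, 2, 3], offspring=[2, 2, 1], Z_3=5
gen 3: Z_3=5, draws=[0, 3, 3, 3, 3], offspring=[2, 1, 1, 1, 1], Z_4=6
gen 4: Z_4=6, draws=[3, 2, 2, 3, 2, 1], offspring=[1, 2, 2, 1, 2, 1], Z_5=9
gen 5: Z_5=9, draws=[0, 1, 1, 2, 0, 2, 1, 0, 2], offspring=[2, 1, 1, 2, 2, 2, 1, 2, 2], Z_6=15
gen 6: Z_6=15, draws=[1, 0, 2, 1, 1, 1, 0, 0, 3, 3, 3, 3, 1, 0, 2], offspring=[1, 2, 2, 1, 1, 1, 2, 2, 1, 1, 1, 1, 1, 2, 2], Z_7=21


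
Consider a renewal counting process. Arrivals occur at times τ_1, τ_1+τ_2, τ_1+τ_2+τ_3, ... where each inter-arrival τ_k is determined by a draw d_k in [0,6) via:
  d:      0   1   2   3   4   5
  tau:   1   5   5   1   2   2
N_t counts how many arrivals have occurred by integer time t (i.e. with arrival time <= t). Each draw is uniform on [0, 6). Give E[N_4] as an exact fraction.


103/81

Inter-arrival values over d=0..5: [1, 5, 5, 1, 2, 2]
Each d has probability 1/6, so the pmf of τ is: f(1) = 1/3, f(2) = 1/3, f(5) = 1/3
Renewal equation for m(n) = E[N_n]: condition on τ_1 = k (if k <= n, one arrival plus a fresh copy on the remaining n−k steps): m(n) = F(n) + Σ_{k<=n} f(k)·m(n−k), where F(n) = P(τ <= n) and m(0) = 0
m(1) = F(1) = 1/3
m(2) = F(2) + f(1)·m(1) = 2/3 + 1/3·1/3 = 7/9
m(3) = F(3) + f(1)·m(2) + f(2)·m(1) = 2/3 + 1/3·7/9 + 1/3·1/3 = 28/27
m(4) = F(4) + f(1)·m(3) + f(2)·m(2) = 2/3 + 1/3·28/27 + 1/3·7/9 = 103/81
E[N_4] = m(4) = 103/81


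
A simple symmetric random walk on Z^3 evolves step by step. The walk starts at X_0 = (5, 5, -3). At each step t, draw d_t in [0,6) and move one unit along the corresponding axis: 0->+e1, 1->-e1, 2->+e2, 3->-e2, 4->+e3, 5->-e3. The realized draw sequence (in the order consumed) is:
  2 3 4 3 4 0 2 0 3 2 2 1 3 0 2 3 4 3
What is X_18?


t=0: X=(5, 5, -3), d=2 → +e2, X_1=(5, 6, -3)
t=1: X=(5, 6, -3), d=3 → -e2, X_2=(5, 5, -3)
t=2: X=(5, 5, -3), d=4 → +e3, X_3=(5, 5, -2)
t=3: X=(5, 5, -2), d=3 → -e2, X_4=(5, 4, -2)
t=4: X=(5, 4, -2), d=4 → +e3, X_5=(5, 4, -1)
t=5: X=(5, 4, -1), d=0 → +e1, X_6=(6, 4, -1)
t=6: X=(6, 4, -1), d=2 → +e2, X_7=(6, 5, -1)
t=7: X=(6, 5, -1), d=0 → +e1, X_8=(7, 5, -1)
t=8: X=(7, 5, -1), d=3 → -e2, X_9=(7, 4, -1)
t=9: X=(7, 4, -1), d=2 → +e2, X_10=(7, 5, -1)
t=10: X=(7, 5, -1), d=2 → +e2, X_11=(7, 6, -1)
t=11: X=(7, 6, -1), d=1 → -e1, X_12=(6, 6, -1)
t=12: X=(6, 6, -1), d=3 → -e2, X_13=(6, 5, -1)
t=13: X=(6, 5, -1), d=0 → +e1, X_14=(7, 5, -1)
t=14: X=(7, 5, -1), d=2 → +e2, X_15=(7, 6, -1)
t=15: X=(7, 6, -1), d=3 → -e2, X_16=(7, 5, -1)
t=16: X=(7, 5, -1), d=4 → +e3, X_17=(7, 5, 0)
t=17: X=(7, 5, 0), d=3 → -e2, X_18=(7, 4, 0)

(7, 4, 0)


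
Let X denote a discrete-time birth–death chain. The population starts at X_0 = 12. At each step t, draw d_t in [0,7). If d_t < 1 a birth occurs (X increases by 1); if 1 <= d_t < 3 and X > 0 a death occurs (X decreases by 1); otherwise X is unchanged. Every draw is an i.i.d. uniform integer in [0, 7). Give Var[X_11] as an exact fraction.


X can drop by at most 1 per step and X_0 = 12 > T = 11, so X_t >= 12 − t >= 1 > 0 for every t <= 11: the floor at 0 (the 'and X > 0' condition) never binds. Hence X_11 = X_0 + Σ_{t<11} Y_t with i.i.d. increments Y_t = y(d_t) ∈ {+1, −1, 0}.
Outcome values over d=0..6: [1, -1, -1, 0, 0, 0, 0]
Σy = -1, Σy² = 3, M = 7
μ = -1/7 = -1/7,  σ² = 3/7 − (-1/7)² = 20/49
Independent increments: Var[X_11] = 11·σ² = 11·(20/49) = 220/49

220/49


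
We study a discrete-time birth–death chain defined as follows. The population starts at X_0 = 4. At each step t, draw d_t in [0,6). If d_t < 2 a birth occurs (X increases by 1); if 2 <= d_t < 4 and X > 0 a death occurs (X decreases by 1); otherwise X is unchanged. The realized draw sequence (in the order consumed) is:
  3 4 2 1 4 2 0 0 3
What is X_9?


t=0: X=4, d=3 → death, X_1=3
t=1: X=3, d=4 → hold, X_2=3
t=2: X=3, d=2 → death, X_3=2
t=3: X=2, d=1 → birth, X_4=3
t=4: X=3, d=4 → hold, X_5=3
t=5: X=3, d=2 → death, X_6=2
t=6: X=2, d=0 → birth, X_7=3
t=7: X=3, d=0 → birth, X_8=4
t=8: X=4, d=3 → death, X_9=3

3


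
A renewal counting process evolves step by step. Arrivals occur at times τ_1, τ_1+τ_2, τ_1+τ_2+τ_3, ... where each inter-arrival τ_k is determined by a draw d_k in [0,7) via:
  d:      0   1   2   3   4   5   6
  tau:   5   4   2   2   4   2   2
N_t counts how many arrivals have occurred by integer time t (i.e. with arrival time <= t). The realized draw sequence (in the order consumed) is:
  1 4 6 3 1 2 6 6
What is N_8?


draw d_1=1: τ_1=4, arrival time A_1=4
draw d_2=4: τ_2=4, arrival time A_2=8
draw d_3=6: τ_3=2, arrival time A_3=10
draw d_4=3: τ_4=2, arrival time A_4=12
draw d_5=1: τ_5=4, arrival time A_5=16
draw d_6=2: τ_6=2, arrival time A_6=18
draw d_7=6: τ_7=2, arrival time A_7=20
draw d_8=6: τ_8=2, arrival time A_8=22
N_t over t=0..8: 0:0 1:0 2:0 3:0 4:1 5:1 6:1 7:1 8:2

2


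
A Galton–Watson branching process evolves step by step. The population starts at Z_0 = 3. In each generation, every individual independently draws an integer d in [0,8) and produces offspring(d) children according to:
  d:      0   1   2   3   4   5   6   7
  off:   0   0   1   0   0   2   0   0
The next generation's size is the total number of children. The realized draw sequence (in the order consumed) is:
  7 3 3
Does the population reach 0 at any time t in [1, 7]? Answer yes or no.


yes

gen 0: Z_0=3, draws=[7, 3, 3], offspring=[0, 0, 0], Z_1=0
gen 1: Z_1=0, draws=[], offspring=[], Z_2=0
gen 2: Z_2=0, draws=[], offspring=[], Z_3=0
gen 3: Z_3=0, draws=[], offspring=[], Z_4=0
gen 4: Z_4=0, draws=[], offspring=[], Z_5=0
gen 5: Z_5=0, draws=[], offspring=[], Z_6=0
gen 6: Z_6=0, draws=[], offspring=[], Z_7=0


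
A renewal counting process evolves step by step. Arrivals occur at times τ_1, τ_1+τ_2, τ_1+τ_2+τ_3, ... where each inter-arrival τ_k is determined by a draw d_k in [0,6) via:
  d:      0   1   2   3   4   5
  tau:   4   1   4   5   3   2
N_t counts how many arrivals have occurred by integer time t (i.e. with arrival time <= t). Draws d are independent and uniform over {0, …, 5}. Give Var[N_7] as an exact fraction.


47753131919/78364164096

Inter-arrival values over d=0..5: [4, 1, 4, 5, 3, 2]
Each d has probability 1/6, so the pmf of τ is: f(1) = 1/6, f(2) = 1/6, f(3) = 1/6, f(4) = 1/3, f(5) = 1/6
Let p_n(j) = P(N_n = j), with p_0 = [1]. Condition on τ_1: p_n(0) = P(τ > n), and for j >= 1, p_n(j) = Σ_{k<=n} f(k)·p_{n−k}(j−1)
p_1 = [5/6, 1/6]  (j = 0..1)
p_2 = [2/3, 11/36, 1/36]  (j = 0..2)
p_3 = [1/2, 5/12, 17/216, 1/216]  (j = 0..3)
p_4 = [1/6, 2/3, 4/27, 23/1296, 1/1296]  (j = 0..4)
p_5 = [0, 2/3, 31/108, 55/1296, 29/7776, 1/7776]  (j = 0..5)
p_6 = [0, 17/36, 91/216, 41/432, 7/648, 35/46656, 1/46656]  (j = 0..6)
p_7 = [0, 11/36, 53/108, 25/144, 71/2592, 119/46656, 41/279936, 1/279936]  (j = 0..7)
E[N_7] = Σ j·p_7(j) = 540583/279936;  E[N_7²] = Σ j²·p_7(j) = 1214503/279936
Var[N_7] = 1214503/279936 − (540583/279936)² = 47753131919/78364164096


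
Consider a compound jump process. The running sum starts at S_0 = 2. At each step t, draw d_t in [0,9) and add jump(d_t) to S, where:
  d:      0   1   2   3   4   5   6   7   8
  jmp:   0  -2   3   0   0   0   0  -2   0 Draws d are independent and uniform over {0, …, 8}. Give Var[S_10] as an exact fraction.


Outcome values over d=0..8: [0, -2, 3, 0, 0, 0, 0, -2, 0]
Σy = -1, Σy² = 17, M = 9
μ = -1/9 = -1/9,  σ² = 17/9 − (-1/9)² = 152/81
Independent increments: Var[S_10] = 10·σ² = 10·(152/81) = 1520/81

1520/81


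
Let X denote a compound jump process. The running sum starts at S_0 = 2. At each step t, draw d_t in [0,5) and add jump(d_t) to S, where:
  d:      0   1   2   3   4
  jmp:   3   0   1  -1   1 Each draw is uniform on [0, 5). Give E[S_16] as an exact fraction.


74/5

Outcome values over d=0..4: [3, 0, 1, -1, 1]
Σy = 4, Σy² = 12, M = 5
μ = 4/5 = 4/5,  σ² = 12/5 − (4/5)² = 44/25
E[S_16] = 2 + 16·(4/5) = 74/5


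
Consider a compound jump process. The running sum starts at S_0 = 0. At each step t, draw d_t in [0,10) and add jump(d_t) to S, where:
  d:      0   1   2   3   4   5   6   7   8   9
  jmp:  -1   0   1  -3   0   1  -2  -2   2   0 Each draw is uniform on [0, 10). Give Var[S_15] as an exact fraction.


168/5

Outcome values over d=0..9: [-1, 0, 1, -3, 0, 1, -2, -2, 2, 0]
Σy = -4, Σy² = 24, M = 10
μ = -4/10 = -2/5,  σ² = 24/10 − (-2/5)² = 56/25
Independent increments: Var[S_15] = 15·σ² = 15·(56/25) = 168/5


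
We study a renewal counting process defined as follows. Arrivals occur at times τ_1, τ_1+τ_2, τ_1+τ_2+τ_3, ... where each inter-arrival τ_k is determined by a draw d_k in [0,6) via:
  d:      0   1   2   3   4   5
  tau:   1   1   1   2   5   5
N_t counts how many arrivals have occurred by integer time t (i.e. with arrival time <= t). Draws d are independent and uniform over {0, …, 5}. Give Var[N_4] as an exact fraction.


34439/20736

Inter-arrival values over d=0..5: [1, 1, 1, 2, 5, 5]
Each d has probability 1/6, so the pmf of τ is: f(1) = 1/2, f(2) = 1/6, f(5) = 1/3
Let p_n(j) = P(N_n = j), with p_0 = [1]. Condition on τ_1: p_n(0) = P(τ > n), and for j >= 1, p_n(j) = Σ_{k<=n} f(k)·p_{n−k}(j−1)
p_1 = [1/2, 1/2]  (j = 0..1)
p_2 = [1/3, 5/12, 1/4]  (j = 0..2)
p_3 = [1/3, 1/4, 7/24, 1/8]  (j = 0..3)
p_4 = [1/3, 2/9, 7/36, 3/16, 1/16]  (j = 0..4)
E[N_4] = Σ j·p_4(j) = 205/144;  E[N_4²] = Σ j²·p_4(j) = 59/16
Var[N_4] = 59/16 − (205/144)² = 34439/20736


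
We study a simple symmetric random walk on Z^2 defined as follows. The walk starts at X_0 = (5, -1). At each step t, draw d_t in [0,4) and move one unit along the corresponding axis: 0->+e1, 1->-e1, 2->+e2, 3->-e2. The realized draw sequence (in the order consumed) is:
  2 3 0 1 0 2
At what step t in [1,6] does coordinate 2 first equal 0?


1

t=0: X=(5, -1), d=2 → +e2, X_1=(5, 0)
t=1: X=(5, 0), d=3 → -e2, X_2=(5, -1)
t=2: X=(5, -1), d=0 → +e1, X_3=(6, -1)
t=3: X=(6, -1), d=1 → -e1, X_4=(5, -1)
t=4: X=(5, -1), d=0 → +e1, X_5=(6, -1)
t=5: X=(6, -1), d=2 → +e2, X_6=(6, 0)


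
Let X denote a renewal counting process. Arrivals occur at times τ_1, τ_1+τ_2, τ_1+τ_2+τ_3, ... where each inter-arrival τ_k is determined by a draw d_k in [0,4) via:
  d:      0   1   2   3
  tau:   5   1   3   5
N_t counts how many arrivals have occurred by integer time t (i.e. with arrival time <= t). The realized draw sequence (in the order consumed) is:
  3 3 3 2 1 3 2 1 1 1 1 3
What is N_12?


draw d_1=3: τ_1=5, arrival time A_1=5
draw d_2=3: τ_2=5, arrival time A_2=10
draw d_3=3: τ_3=5, arrival time A_3=15
draw d_4=2: τ_4=3, arrival time A_4=18
draw d_5=1: τ_5=1, arrival time A_5=19
draw d_6=3: τ_6=5, arrival time A_6=24
draw d_7=2: τ_7=3, arrival time A_7=27
draw d_8=1: τ_8=1, arrival time A_8=28
draw d_9=1: τ_9=1, arrival time A_9=29
draw d_10=1: τ_10=1, arrival time A_10=30
draw d_11=1: τ_11=1, arrival time A_11=31
draw d_12=3: τ_12=5, arrival time A_12=36
N_t over t=0..12: 0:0 1:0 2:0 3:0 4:0 5:1 6:1 7:1 8:1 9:1 10:2 11:2 12:2

2


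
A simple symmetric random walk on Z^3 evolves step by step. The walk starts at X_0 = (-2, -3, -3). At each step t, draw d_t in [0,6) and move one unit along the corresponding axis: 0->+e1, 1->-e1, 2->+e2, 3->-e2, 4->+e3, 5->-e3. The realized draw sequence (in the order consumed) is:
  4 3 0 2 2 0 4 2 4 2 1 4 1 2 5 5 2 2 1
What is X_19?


t=0: X=(-2, -3, -3), d=4 → +e3, X_1=(-2, -3, -2)
t=1: X=(-2, -3, -2), d=3 → -e2, X_2=(-2, -4, -2)
t=2: X=(-2, -4, -2), d=0 → +e1, X_3=(-1, -4, -2)
t=3: X=(-1, -4, -2), d=2 → +e2, X_4=(-1, -3, -2)
t=4: X=(-1, -3, -2), d=2 → +e2, X_5=(-1, -2, -2)
t=5: X=(-1, -2, -2), d=0 → +e1, X_6=(0, -2, -2)
t=6: X=(0, -2, -2), d=4 → +e3, X_7=(0, -2, -1)
t=7: X=(0, -2, -1), d=2 → +e2, X_8=(0, -1, -1)
t=8: X=(0, -1, -1), d=4 → +e3, X_9=(0, -1, 0)
t=9: X=(0, -1, 0), d=2 → +e2, X_10=(0, 0, 0)
t=10: X=(0, 0, 0), d=1 → -e1, X_11=(-1, 0, 0)
t=11: X=(-1, 0, 0), d=4 → +e3, X_12=(-1, 0, 1)
t=12: X=(-1, 0, 1), d=1 → -e1, X_13=(-2, 0, 1)
t=13: X=(-2, 0, 1), d=2 → +e2, X_14=(-2, 1, 1)
t=14: X=(-2, 1, 1), d=5 → -e3, X_15=(-2, 1, 0)
t=15: X=(-2, 1, 0), d=5 → -e3, X_16=(-2, 1, -1)
t=16: X=(-2, 1, -1), d=2 → +e2, X_17=(-2, 2, -1)
t=17: X=(-2, 2, -1), d=2 → +e2, X_18=(-2, 3, -1)
t=18: X=(-2, 3, -1), d=1 → -e1, X_19=(-3, 3, -1)

(-3, 3, -1)


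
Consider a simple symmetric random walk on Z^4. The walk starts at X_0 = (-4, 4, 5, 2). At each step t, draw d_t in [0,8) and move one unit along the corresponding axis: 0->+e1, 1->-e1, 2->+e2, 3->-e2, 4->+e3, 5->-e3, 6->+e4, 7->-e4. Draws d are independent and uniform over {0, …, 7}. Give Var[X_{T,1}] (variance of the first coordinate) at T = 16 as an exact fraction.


4

Outcome values over d=0..7: [1, -1, 0, 0, 0, 0, 0, 0]
Σy = 0, Σy² = 2, M = 8
μ = 0/8 = 0,  σ² = 2/8 − (0)² = 1/4
Independent increments: Var[X_16] = 16·σ² = 16·(1/4) = 4


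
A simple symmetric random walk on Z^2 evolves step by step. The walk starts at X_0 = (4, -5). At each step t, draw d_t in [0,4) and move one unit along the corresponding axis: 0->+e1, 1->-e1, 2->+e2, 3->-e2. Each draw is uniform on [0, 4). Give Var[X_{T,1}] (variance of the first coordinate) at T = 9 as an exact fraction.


Outcome values over d=0..3: [1, -1, 0, 0]
Σy = 0, Σy² = 2, M = 4
μ = 0/4 = 0,  σ² = 2/4 − (0)² = 1/2
Independent increments: Var[X_9] = 9·σ² = 9·(1/2) = 9/2

9/2


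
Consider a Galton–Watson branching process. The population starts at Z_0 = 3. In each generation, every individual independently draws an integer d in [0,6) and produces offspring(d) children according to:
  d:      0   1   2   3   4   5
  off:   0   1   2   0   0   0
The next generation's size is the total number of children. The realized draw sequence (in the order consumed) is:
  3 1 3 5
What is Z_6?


0

gen 0: Z_0=3, draws=[3, 1, 3], offspring=[0, 1, 0], Z_1=1
gen 1: Z_1=1, draws=[5], offspring=[0], Z_2=0
gen 2: Z_2=0, draws=[], offspring=[], Z_3=0
gen 3: Z_3=0, draws=[], offspring=[], Z_4=0
gen 4: Z_4=0, draws=[], offspring=[], Z_5=0
gen 5: Z_5=0, draws=[], offspring=[], Z_6=0


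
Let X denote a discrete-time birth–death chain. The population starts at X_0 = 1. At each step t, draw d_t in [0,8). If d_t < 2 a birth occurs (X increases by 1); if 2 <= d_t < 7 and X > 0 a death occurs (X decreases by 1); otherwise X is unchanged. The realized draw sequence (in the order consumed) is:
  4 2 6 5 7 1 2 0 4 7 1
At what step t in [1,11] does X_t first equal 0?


t=0: X=1, d=4 → death, X_1=0
t=1: X=0, d=2 → hold, X_2=0
t=2: X=0, d=6 → hold, X_3=0
t=3: X=0, d=5 → hold, X_4=0
t=4: X=0, d=7 → hold, X_5=0
t=5: X=0, d=1 → birth, X_6=1
t=6: X=1, d=2 → death, X_7=0
t=7: X=0, d=0 → birth, X_8=1
t=8: X=1, d=4 → death, X_9=0
t=9: X=0, d=7 → hold, X_10=0
t=10: X=0, d=1 → birth, X_11=1

1


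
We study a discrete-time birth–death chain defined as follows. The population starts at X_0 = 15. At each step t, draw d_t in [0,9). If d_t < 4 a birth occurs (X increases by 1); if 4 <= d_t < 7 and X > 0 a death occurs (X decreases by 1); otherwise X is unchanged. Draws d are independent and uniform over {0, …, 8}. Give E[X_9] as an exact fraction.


16

X can drop by at most 1 per step and X_0 = 15 > T = 9, so X_t >= 15 − t >= 6 > 0 for every t <= 9: the floor at 0 (the 'and X > 0' condition) never binds. Hence X_9 = X_0 + Σ_{t<9} Y_t with i.i.d. increments Y_t = y(d_t) ∈ {+1, −1, 0}.
Outcome values over d=0..8: [1, 1, 1, 1, -1, -1, -1, 0, 0]
Σy = 1, Σy² = 7, M = 9
μ = 1/9 = 1/9,  σ² = 7/9 − (1/9)² = 62/81
E[X_9] = 15 + 9·(1/9) = 16


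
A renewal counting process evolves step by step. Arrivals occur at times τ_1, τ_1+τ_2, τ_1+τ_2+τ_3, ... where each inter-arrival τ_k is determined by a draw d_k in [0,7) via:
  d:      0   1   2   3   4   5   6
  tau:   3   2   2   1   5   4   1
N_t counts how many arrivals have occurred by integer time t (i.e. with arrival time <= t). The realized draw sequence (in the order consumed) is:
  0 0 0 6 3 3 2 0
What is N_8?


2

draw d_1=0: τ_1=3, arrival time A_1=3
draw d_2=0: τ_2=3, arrival time A_2=6
draw d_3=0: τ_3=3, arrival time A_3=9
draw d_4=6: τ_4=1, arrival time A_4=10
draw d_5=3: τ_5=1, arrival time A_5=11
draw d_6=3: τ_6=1, arrival time A_6=12
draw d_7=2: τ_7=2, arrival time A_7=14
draw d_8=0: τ_8=3, arrival time A_8=17
N_t over t=0..8: 0:0 1:0 2:0 3:1 4:1 5:1 6:2 7:2 8:2


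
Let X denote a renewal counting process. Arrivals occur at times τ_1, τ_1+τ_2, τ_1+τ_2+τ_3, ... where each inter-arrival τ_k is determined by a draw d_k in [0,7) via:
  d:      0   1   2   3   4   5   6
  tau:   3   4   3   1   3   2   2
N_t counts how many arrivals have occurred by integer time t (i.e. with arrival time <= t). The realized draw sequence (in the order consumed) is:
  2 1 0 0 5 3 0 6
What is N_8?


2

draw d_1=2: τ_1=3, arrival time A_1=3
draw d_2=1: τ_2=4, arrival time A_2=7
draw d_3=0: τ_3=3, arrival time A_3=10
draw d_4=0: τ_4=3, arrival time A_4=13
draw d_5=5: τ_5=2, arrival time A_5=15
draw d_6=3: τ_6=1, arrival time A_6=16
draw d_7=0: τ_7=3, arrival time A_7=19
draw d_8=6: τ_8=2, arrival time A_8=21
N_t over t=0..8: 0:0 1:0 2:0 3:1 4:1 5:1 6:1 7:2 8:2


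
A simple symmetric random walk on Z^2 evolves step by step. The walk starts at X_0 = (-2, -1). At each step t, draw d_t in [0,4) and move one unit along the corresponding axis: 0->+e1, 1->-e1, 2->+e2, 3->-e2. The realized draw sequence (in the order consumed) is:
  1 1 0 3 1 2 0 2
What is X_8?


t=0: X=(-2, -1), d=1 → -e1, X_1=(-3, -1)
t=1: X=(-3, -1), d=1 → -e1, X_2=(-4, -1)
t=2: X=(-4, -1), d=0 → +e1, X_3=(-3, -1)
t=3: X=(-3, -1), d=3 → -e2, X_4=(-3, -2)
t=4: X=(-3, -2), d=1 → -e1, X_5=(-4, -2)
t=5: X=(-4, -2), d=2 → +e2, X_6=(-4, -1)
t=6: X=(-4, -1), d=0 → +e1, X_7=(-3, -1)
t=7: X=(-3, -1), d=2 → +e2, X_8=(-3, 0)

(-3, 0)
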